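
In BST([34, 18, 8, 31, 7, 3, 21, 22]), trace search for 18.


BST root = 34
Search for 18: compare at each node
Path: [34, 18]


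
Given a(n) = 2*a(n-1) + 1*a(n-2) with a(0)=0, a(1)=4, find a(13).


Build bottom-up:
...a(11)=22964, a(12)=55440, a(13)=2*55440+1*22964=133844


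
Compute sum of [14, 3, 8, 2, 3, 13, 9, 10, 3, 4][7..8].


Prefix sums: [0, 14, 17, 25, 27, 30, 43, 52, 62, 65, 69]
Sum[7..8] = prefix[9] - prefix[7] = 65 - 52 = 13


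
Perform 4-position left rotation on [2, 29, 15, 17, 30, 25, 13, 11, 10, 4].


Left rotate by 4: [30, 25, 13, 11, 10, 4, 2, 29, 15, 17]


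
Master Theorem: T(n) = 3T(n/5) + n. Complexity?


a=3, b=5, c=1. log_5(3)=0.683 < c=1. Case 3: O(n^c) = O(n)
Complexity: O(n)


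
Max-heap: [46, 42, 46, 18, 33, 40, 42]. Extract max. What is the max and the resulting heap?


Max = 46
Replace root with last, heapify down
Resulting heap: [46, 42, 42, 18, 33, 40]


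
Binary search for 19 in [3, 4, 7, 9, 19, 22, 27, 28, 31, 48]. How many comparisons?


Search for 19:
[0,9] mid=4 arr[4]=19
Total: 1 comparisons


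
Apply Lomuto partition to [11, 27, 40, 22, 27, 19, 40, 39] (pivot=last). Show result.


Elements <= 39 go left of pivot.
Result: [11, 27, 22, 27, 19, 39, 40, 40], pivot at index 5


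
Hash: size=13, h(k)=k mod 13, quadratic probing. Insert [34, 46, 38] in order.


Insertions: 34->slot 8; 46->slot 7; 38->slot 12
Table: [None, None, None, None, None, None, None, 46, 34, None, None, None, 38]


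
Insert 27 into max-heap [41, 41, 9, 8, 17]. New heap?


Append 27: [41, 41, 9, 8, 17, 27]
Bubble up: swap idx 5(27) with idx 2(9)
Result: [41, 41, 27, 8, 17, 9]


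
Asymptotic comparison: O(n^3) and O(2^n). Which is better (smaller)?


cubic grows slower than exponential
O(n^3) is asymptotically smaller; O(2^n) grows faster


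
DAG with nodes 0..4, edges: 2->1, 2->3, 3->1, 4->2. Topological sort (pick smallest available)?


Kahn's algorithm, process smallest node first
Order: [0, 4, 2, 3, 1]


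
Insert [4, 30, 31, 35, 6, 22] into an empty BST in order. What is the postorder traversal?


Root = 4; build tree by BST insertion.
Postorder traversal: [22, 6, 35, 31, 30, 4]


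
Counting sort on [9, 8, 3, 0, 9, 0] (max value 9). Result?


Count array: [2, 0, 0, 1, 0, 0, 0, 0, 1, 2]
Reconstruct: [0, 0, 3, 8, 9, 9]


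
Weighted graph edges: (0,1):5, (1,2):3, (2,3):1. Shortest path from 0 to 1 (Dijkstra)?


Dijkstra from 0:
Distances: {0: 0, 1: 5, 2: 8, 3: 9}
Shortest distance to 1 = 5, path = [0, 1]


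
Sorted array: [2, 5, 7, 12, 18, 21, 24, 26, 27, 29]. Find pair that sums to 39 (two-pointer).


Two pointers: lo=0, hi=9
Found pair: (12, 27) summing to 39


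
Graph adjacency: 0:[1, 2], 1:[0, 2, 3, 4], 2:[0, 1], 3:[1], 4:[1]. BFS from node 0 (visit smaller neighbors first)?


BFS queue: start with [0]
Visit order: [0, 1, 2, 3, 4]


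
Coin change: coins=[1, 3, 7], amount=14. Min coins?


dp[0]=0; dp[i]=1+min(dp[i-c] for c in coins)
...dp[9]=3, dp[10]=2, dp[11]=3, dp[12]=4, dp[13]=3, dp[14]=2
Minimum coins for 14 = 2


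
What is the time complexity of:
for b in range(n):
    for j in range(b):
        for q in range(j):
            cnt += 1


Per nesting level: O(n) * O(n) [triangular over b] * O(n) [triangular over j] = O(n^3)
Complexity: O(n^3)


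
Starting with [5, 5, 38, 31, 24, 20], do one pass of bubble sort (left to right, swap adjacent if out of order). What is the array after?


After one pass: [5, 5, 31, 24, 20, 38]


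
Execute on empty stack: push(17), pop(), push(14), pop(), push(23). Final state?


push(17) -> [17]
pop() returns 17 -> []
push(14) -> [14]
pop() returns 14 -> []
push(23) -> [23]
Final stack (bottom to top): [23]


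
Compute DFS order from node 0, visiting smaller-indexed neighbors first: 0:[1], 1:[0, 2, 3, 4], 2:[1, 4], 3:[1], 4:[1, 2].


DFS stack-based: start with [0]
Visit order: [0, 1, 2, 4, 3]


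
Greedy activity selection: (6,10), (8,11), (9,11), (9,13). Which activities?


Greedy: pick earliest-ending, then skip overlaps.
Selected (1 activities): [(6, 10)]


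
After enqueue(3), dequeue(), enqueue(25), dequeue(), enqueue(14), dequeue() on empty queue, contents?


enqueue(3) -> [3]
dequeue() returns 3 -> []
enqueue(25) -> [25]
dequeue() returns 25 -> []
enqueue(14) -> [14]
dequeue() returns 14 -> []
Final queue (front to back): []


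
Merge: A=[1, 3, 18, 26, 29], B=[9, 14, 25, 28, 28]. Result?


Compare heads, take smaller each step.
Merged: [1, 3, 9, 14, 18, 25, 26, 28, 28, 29]


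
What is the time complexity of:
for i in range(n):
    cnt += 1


Per nesting level: O(n) = O(n)
Complexity: O(n)


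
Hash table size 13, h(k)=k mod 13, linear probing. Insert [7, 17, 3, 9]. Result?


Insertions: 7->slot 7; 17->slot 4; 3->slot 3; 9->slot 9
Table: [None, None, None, 3, 17, None, None, 7, None, 9, None, None, None]


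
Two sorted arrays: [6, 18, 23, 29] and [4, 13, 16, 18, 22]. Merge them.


Compare heads, take smaller each step.
Merged: [4, 6, 13, 16, 18, 18, 22, 23, 29]


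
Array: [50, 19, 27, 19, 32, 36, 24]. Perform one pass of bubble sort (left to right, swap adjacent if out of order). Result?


After one pass: [19, 27, 19, 32, 36, 24, 50]


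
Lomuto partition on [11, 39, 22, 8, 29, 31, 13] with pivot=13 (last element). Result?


Elements <= 13 go left of pivot.
Result: [11, 8, 13, 39, 29, 31, 22], pivot at index 2


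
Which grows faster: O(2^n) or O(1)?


constant grows slower than exponential
O(1) is asymptotically smaller; O(2^n) grows faster


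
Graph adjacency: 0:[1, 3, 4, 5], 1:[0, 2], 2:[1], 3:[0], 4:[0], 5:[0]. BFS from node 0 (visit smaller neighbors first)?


BFS queue: start with [0]
Visit order: [0, 1, 3, 4, 5, 2]


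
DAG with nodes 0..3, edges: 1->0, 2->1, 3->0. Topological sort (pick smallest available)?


Kahn's algorithm, process smallest node first
Order: [2, 1, 3, 0]


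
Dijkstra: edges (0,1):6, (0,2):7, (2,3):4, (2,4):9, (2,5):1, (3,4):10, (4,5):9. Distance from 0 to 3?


Dijkstra from 0:
Distances: {0: 0, 1: 6, 2: 7, 3: 11, 4: 16, 5: 8}
Shortest distance to 3 = 11, path = [0, 2, 3]


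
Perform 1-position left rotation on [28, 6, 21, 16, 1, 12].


Left rotate by 1: [6, 21, 16, 1, 12, 28]


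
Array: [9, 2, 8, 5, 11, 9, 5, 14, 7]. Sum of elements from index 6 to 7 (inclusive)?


Prefix sums: [0, 9, 11, 19, 24, 35, 44, 49, 63, 70]
Sum[6..7] = prefix[8] - prefix[6] = 63 - 44 = 19


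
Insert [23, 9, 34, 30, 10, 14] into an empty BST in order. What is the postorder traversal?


Root = 23; build tree by BST insertion.
Postorder traversal: [14, 10, 9, 30, 34, 23]


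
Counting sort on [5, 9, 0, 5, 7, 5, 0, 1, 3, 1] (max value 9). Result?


Count array: [2, 2, 0, 1, 0, 3, 0, 1, 0, 1]
Reconstruct: [0, 0, 1, 1, 3, 5, 5, 5, 7, 9]


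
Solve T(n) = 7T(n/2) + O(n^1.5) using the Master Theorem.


a=7, b=2, c=1.5. log_2(7)=2.807 > c=1.5. Case 1: O(n^log_b(a)) = O(n^2.807)
Complexity: O(n^2.807)


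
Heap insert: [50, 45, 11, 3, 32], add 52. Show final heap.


Append 52: [50, 45, 11, 3, 32, 52]
Bubble up: swap idx 5(52) with idx 2(11); swap idx 2(52) with idx 0(50)
Result: [52, 45, 50, 3, 32, 11]


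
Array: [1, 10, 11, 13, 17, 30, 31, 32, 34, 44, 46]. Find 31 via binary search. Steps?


Search for 31:
[0,10] mid=5 arr[5]=30
[6,10] mid=8 arr[8]=34
[6,7] mid=6 arr[6]=31
Total: 3 comparisons


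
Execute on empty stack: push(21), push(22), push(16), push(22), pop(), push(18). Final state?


push(21) -> [21]
push(22) -> [21, 22]
push(16) -> [21, 22, 16]
push(22) -> [21, 22, 16, 22]
pop() returns 22 -> [21, 22, 16]
push(18) -> [21, 22, 16, 18]
Final stack (bottom to top): [21, 22, 16, 18]


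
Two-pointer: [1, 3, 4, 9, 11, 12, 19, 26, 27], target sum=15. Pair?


Two pointers: lo=0, hi=8
Found pair: (3, 12) summing to 15


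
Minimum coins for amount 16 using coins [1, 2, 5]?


dp[0]=0; dp[i]=1+min(dp[i-c] for c in coins)
...dp[11]=3, dp[12]=3, dp[13]=4, dp[14]=4, dp[15]=3, dp[16]=4
Minimum coins for 16 = 4


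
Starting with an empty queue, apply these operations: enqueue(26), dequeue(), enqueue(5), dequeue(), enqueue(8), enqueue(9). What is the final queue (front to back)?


enqueue(26) -> [26]
dequeue() returns 26 -> []
enqueue(5) -> [5]
dequeue() returns 5 -> []
enqueue(8) -> [8]
enqueue(9) -> [8, 9]
Final queue (front to back): [8, 9]


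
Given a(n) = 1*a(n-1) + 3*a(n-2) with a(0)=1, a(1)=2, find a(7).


Build bottom-up:
...a(5)=59, a(6)=137, a(7)=1*137+3*59=314


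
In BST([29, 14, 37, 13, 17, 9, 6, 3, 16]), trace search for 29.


BST root = 29
Search for 29: compare at each node
Path: [29]


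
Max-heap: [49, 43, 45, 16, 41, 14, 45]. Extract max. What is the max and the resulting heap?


Max = 49
Replace root with last, heapify down
Resulting heap: [45, 43, 45, 16, 41, 14]


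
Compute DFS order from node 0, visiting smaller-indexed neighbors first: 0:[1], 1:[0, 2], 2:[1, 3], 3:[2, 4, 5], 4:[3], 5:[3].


DFS stack-based: start with [0]
Visit order: [0, 1, 2, 3, 4, 5]


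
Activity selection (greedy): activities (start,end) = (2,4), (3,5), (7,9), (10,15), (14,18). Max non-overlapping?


Greedy: pick earliest-ending, then skip overlaps.
Selected (3 activities): [(2, 4), (7, 9), (10, 15)]


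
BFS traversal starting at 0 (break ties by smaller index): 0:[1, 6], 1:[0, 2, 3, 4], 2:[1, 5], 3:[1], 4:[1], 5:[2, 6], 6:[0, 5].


BFS queue: start with [0]
Visit order: [0, 1, 6, 2, 3, 4, 5]


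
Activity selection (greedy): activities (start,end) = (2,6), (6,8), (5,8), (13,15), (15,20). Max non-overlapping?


Greedy: pick earliest-ending, then skip overlaps.
Selected (4 activities): [(2, 6), (6, 8), (13, 15), (15, 20)]


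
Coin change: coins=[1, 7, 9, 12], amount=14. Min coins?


dp[0]=0; dp[i]=1+min(dp[i-c] for c in coins)
...dp[9]=1, dp[10]=2, dp[11]=3, dp[12]=1, dp[13]=2, dp[14]=2
Minimum coins for 14 = 2


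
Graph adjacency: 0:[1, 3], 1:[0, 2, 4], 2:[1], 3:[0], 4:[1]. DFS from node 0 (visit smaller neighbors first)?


DFS stack-based: start with [0]
Visit order: [0, 1, 2, 4, 3]


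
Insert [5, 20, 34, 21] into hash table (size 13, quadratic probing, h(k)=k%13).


Insertions: 5->slot 5; 20->slot 7; 34->slot 8; 21->slot 9
Table: [None, None, None, None, None, 5, None, 20, 34, 21, None, None, None]


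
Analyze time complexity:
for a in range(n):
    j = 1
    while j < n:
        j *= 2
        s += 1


Per nesting level: O(n) * O(log n) = O(n log n)
Complexity: O(n log n)


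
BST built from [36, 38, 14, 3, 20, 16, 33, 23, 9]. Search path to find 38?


BST root = 36
Search for 38: compare at each node
Path: [36, 38]


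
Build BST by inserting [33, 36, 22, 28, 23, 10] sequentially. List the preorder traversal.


Root = 33; build tree by BST insertion.
Preorder traversal: [33, 22, 10, 28, 23, 36]


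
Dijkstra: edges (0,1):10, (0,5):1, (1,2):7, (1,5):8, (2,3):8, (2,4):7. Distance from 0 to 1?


Dijkstra from 0:
Distances: {0: 0, 1: 9, 2: 16, 3: 24, 4: 23, 5: 1}
Shortest distance to 1 = 9, path = [0, 5, 1]


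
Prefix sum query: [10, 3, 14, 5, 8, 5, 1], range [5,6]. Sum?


Prefix sums: [0, 10, 13, 27, 32, 40, 45, 46]
Sum[5..6] = prefix[7] - prefix[5] = 46 - 40 = 6


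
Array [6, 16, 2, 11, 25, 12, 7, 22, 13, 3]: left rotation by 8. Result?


Left rotate by 8: [13, 3, 6, 16, 2, 11, 25, 12, 7, 22]


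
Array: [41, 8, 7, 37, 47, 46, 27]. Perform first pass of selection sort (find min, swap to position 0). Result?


After one pass: [7, 8, 41, 37, 47, 46, 27]


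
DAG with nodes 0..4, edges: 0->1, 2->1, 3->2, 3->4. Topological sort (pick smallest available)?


Kahn's algorithm, process smallest node first
Order: [0, 3, 2, 1, 4]


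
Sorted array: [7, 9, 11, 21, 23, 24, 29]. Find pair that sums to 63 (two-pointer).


Two pointers: lo=0, hi=6
No pair sums to 63


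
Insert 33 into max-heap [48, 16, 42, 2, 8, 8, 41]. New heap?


Append 33: [48, 16, 42, 2, 8, 8, 41, 33]
Bubble up: swap idx 7(33) with idx 3(2); swap idx 3(33) with idx 1(16)
Result: [48, 33, 42, 16, 8, 8, 41, 2]


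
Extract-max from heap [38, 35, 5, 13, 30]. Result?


Max = 38
Replace root with last, heapify down
Resulting heap: [35, 30, 5, 13]


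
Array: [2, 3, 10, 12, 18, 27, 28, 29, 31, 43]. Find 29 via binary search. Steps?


Search for 29:
[0,9] mid=4 arr[4]=18
[5,9] mid=7 arr[7]=29
Total: 2 comparisons


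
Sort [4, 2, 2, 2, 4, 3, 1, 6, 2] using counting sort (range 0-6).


Count array: [0, 1, 4, 1, 2, 0, 1]
Reconstruct: [1, 2, 2, 2, 2, 3, 4, 4, 6]


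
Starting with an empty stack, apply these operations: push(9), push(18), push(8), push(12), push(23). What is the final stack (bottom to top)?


push(9) -> [9]
push(18) -> [9, 18]
push(8) -> [9, 18, 8]
push(12) -> [9, 18, 8, 12]
push(23) -> [9, 18, 8, 12, 23]
Final stack (bottom to top): [9, 18, 8, 12, 23]


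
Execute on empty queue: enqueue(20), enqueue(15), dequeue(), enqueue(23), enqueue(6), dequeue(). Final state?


enqueue(20) -> [20]
enqueue(15) -> [20, 15]
dequeue() returns 20 -> [15]
enqueue(23) -> [15, 23]
enqueue(6) -> [15, 23, 6]
dequeue() returns 15 -> [23, 6]
Final queue (front to back): [23, 6]


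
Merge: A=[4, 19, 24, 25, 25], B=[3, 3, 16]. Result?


Compare heads, take smaller each step.
Merged: [3, 3, 4, 16, 19, 24, 25, 25]


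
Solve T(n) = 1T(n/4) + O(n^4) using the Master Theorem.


a=1, b=4, c=4. log_4(1)=0 < c=4. Case 3: O(n^c) = O(n^4)
Complexity: O(n^4)


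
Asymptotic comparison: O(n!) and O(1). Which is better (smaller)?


constant grows slower than factorial
O(1) is asymptotically smaller; O(n!) grows faster


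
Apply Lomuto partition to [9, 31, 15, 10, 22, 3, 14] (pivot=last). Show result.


Elements <= 14 go left of pivot.
Result: [9, 10, 3, 14, 22, 15, 31], pivot at index 3


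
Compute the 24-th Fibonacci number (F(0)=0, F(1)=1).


F(n)=F(n-1)+F(n-2)
...F(22)=17711, F(23)=28657, F(24)=46368


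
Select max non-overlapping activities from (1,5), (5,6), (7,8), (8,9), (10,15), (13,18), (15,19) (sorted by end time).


Greedy: pick earliest-ending, then skip overlaps.
Selected (6 activities): [(1, 5), (5, 6), (7, 8), (8, 9), (10, 15), (15, 19)]


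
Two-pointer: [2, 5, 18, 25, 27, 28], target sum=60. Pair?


Two pointers: lo=0, hi=5
No pair sums to 60


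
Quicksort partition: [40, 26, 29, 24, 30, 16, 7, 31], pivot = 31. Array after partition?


Elements <= 31 go left of pivot.
Result: [26, 29, 24, 30, 16, 7, 31, 40], pivot at index 6


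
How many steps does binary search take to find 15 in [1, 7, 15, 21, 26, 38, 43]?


Search for 15:
[0,6] mid=3 arr[3]=21
[0,2] mid=1 arr[1]=7
[2,2] mid=2 arr[2]=15
Total: 3 comparisons


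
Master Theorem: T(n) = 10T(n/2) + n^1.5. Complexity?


a=10, b=2, c=1.5. log_2(10)=3.322 > c=1.5. Case 1: O(n^log_b(a)) = O(n^3.322)
Complexity: O(n^3.322)


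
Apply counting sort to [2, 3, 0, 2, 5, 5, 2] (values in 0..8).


Count array: [1, 0, 3, 1, 0, 2, 0, 0, 0]
Reconstruct: [0, 2, 2, 2, 3, 5, 5]


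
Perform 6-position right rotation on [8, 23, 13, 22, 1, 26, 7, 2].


Right rotate by 6: [13, 22, 1, 26, 7, 2, 8, 23]


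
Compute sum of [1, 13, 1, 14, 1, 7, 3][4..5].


Prefix sums: [0, 1, 14, 15, 29, 30, 37, 40]
Sum[4..5] = prefix[6] - prefix[4] = 37 - 29 = 8


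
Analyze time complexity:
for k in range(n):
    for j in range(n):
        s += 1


Per nesting level: O(n) * O(n) = O(n^2)
Complexity: O(n^2)


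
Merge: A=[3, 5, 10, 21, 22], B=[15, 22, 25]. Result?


Compare heads, take smaller each step.
Merged: [3, 5, 10, 15, 21, 22, 22, 25]


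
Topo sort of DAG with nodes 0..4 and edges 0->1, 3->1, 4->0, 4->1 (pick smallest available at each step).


Kahn's algorithm, process smallest node first
Order: [2, 3, 4, 0, 1]


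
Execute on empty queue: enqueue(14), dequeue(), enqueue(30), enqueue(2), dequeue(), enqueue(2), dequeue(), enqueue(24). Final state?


enqueue(14) -> [14]
dequeue() returns 14 -> []
enqueue(30) -> [30]
enqueue(2) -> [30, 2]
dequeue() returns 30 -> [2]
enqueue(2) -> [2, 2]
dequeue() returns 2 -> [2]
enqueue(24) -> [2, 24]
Final queue (front to back): [2, 24]


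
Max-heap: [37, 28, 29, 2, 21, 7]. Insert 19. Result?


Append 19: [37, 28, 29, 2, 21, 7, 19]
Bubble up: no swaps needed
Result: [37, 28, 29, 2, 21, 7, 19]


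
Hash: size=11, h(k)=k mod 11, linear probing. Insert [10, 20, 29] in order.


Insertions: 10->slot 10; 20->slot 9; 29->slot 7
Table: [None, None, None, None, None, None, None, 29, None, 20, 10]


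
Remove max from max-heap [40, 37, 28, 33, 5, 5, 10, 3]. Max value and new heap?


Max = 40
Replace root with last, heapify down
Resulting heap: [37, 33, 28, 3, 5, 5, 10]


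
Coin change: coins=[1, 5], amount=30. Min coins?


dp[0]=0; dp[i]=1+min(dp[i-c] for c in coins)
...dp[25]=5, dp[26]=6, dp[27]=7, dp[28]=8, dp[29]=9, dp[30]=6
Minimum coins for 30 = 6


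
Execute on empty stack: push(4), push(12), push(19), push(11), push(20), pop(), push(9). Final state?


push(4) -> [4]
push(12) -> [4, 12]
push(19) -> [4, 12, 19]
push(11) -> [4, 12, 19, 11]
push(20) -> [4, 12, 19, 11, 20]
pop() returns 20 -> [4, 12, 19, 11]
push(9) -> [4, 12, 19, 11, 9]
Final stack (bottom to top): [4, 12, 19, 11, 9]


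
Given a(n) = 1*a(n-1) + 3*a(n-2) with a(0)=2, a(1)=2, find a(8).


Build bottom-up:
...a(6)=194, a(7)=434, a(8)=1*434+3*194=1016


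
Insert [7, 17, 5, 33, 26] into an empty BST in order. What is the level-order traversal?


Root = 7; build tree by BST insertion.
Level-Order traversal: [7, 5, 17, 33, 26]


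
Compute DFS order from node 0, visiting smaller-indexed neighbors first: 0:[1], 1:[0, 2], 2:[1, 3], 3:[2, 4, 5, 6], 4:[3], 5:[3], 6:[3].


DFS stack-based: start with [0]
Visit order: [0, 1, 2, 3, 4, 5, 6]


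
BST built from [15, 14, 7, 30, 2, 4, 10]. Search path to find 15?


BST root = 15
Search for 15: compare at each node
Path: [15]


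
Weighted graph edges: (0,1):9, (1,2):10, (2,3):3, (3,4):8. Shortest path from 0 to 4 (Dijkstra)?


Dijkstra from 0:
Distances: {0: 0, 1: 9, 2: 19, 3: 22, 4: 30}
Shortest distance to 4 = 30, path = [0, 1, 2, 3, 4]


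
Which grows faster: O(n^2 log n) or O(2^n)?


n^2 log n grows slower than exponential
O(n^2 log n) is asymptotically smaller; O(2^n) grows faster


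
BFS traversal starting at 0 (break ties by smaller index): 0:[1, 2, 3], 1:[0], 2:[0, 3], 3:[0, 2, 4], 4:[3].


BFS queue: start with [0]
Visit order: [0, 1, 2, 3, 4]


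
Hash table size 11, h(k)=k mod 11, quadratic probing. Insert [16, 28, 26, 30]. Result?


Insertions: 16->slot 5; 28->slot 6; 26->slot 4; 30->slot 8
Table: [None, None, None, None, 26, 16, 28, None, 30, None, None]


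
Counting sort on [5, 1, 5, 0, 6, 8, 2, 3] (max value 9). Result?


Count array: [1, 1, 1, 1, 0, 2, 1, 0, 1, 0]
Reconstruct: [0, 1, 2, 3, 5, 5, 6, 8]


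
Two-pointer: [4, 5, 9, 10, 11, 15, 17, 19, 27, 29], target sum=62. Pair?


Two pointers: lo=0, hi=9
No pair sums to 62


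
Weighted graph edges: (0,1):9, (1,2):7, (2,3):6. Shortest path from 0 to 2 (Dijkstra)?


Dijkstra from 0:
Distances: {0: 0, 1: 9, 2: 16, 3: 22}
Shortest distance to 2 = 16, path = [0, 1, 2]


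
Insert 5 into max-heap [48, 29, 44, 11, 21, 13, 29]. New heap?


Append 5: [48, 29, 44, 11, 21, 13, 29, 5]
Bubble up: no swaps needed
Result: [48, 29, 44, 11, 21, 13, 29, 5]


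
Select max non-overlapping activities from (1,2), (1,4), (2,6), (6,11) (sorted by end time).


Greedy: pick earliest-ending, then skip overlaps.
Selected (3 activities): [(1, 2), (2, 6), (6, 11)]


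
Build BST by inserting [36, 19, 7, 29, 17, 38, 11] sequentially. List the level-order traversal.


Root = 36; build tree by BST insertion.
Level-Order traversal: [36, 19, 38, 7, 29, 17, 11]


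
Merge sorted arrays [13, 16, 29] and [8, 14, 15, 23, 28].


Compare heads, take smaller each step.
Merged: [8, 13, 14, 15, 16, 23, 28, 29]


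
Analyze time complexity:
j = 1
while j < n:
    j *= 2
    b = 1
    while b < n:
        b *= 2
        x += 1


Per nesting level: O(log n) * O(log n) = O((log n)^2)
Complexity: O((log n)^2)


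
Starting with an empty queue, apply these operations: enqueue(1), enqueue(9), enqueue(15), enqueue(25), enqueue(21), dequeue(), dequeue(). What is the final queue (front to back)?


enqueue(1) -> [1]
enqueue(9) -> [1, 9]
enqueue(15) -> [1, 9, 15]
enqueue(25) -> [1, 9, 15, 25]
enqueue(21) -> [1, 9, 15, 25, 21]
dequeue() returns 1 -> [9, 15, 25, 21]
dequeue() returns 9 -> [15, 25, 21]
Final queue (front to back): [15, 25, 21]


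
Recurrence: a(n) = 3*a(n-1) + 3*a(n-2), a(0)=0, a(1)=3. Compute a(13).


Build bottom-up:
...a(11)=1522881, a(12)=5773680, a(13)=3*5773680+3*1522881=21889683


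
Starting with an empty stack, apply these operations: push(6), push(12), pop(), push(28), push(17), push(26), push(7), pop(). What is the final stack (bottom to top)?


push(6) -> [6]
push(12) -> [6, 12]
pop() returns 12 -> [6]
push(28) -> [6, 28]
push(17) -> [6, 28, 17]
push(26) -> [6, 28, 17, 26]
push(7) -> [6, 28, 17, 26, 7]
pop() returns 7 -> [6, 28, 17, 26]
Final stack (bottom to top): [6, 28, 17, 26]


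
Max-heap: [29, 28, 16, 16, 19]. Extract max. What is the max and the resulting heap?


Max = 29
Replace root with last, heapify down
Resulting heap: [28, 19, 16, 16]


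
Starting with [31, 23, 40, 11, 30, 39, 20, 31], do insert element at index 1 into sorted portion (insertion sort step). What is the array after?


After one pass: [23, 31, 40, 11, 30, 39, 20, 31]


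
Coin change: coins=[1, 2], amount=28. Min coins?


dp[0]=0; dp[i]=1+min(dp[i-c] for c in coins)
...dp[23]=12, dp[24]=12, dp[25]=13, dp[26]=13, dp[27]=14, dp[28]=14
Minimum coins for 28 = 14


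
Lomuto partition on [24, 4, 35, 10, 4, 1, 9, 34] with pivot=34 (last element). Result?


Elements <= 34 go left of pivot.
Result: [24, 4, 10, 4, 1, 9, 34, 35], pivot at index 6


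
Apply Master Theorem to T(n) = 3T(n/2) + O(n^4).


a=3, b=2, c=4. log_2(3)=1.585 < c=4. Case 3: O(n^c) = O(n^4)
Complexity: O(n^4)


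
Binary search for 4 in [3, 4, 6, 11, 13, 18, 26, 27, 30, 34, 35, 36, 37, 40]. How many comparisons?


Search for 4:
[0,13] mid=6 arr[6]=26
[0,5] mid=2 arr[2]=6
[0,1] mid=0 arr[0]=3
[1,1] mid=1 arr[1]=4
Total: 4 comparisons


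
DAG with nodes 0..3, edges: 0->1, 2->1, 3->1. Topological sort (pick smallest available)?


Kahn's algorithm, process smallest node first
Order: [0, 2, 3, 1]


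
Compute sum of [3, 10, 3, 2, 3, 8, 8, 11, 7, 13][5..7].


Prefix sums: [0, 3, 13, 16, 18, 21, 29, 37, 48, 55, 68]
Sum[5..7] = prefix[8] - prefix[5] = 48 - 21 = 27


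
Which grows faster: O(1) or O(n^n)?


constant grows slower than n^n
O(1) is asymptotically smaller; O(n^n) grows faster


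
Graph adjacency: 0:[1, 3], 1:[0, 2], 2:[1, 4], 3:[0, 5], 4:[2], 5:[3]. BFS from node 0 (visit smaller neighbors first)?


BFS queue: start with [0]
Visit order: [0, 1, 3, 2, 5, 4]


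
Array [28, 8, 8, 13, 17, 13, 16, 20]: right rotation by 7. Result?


Right rotate by 7: [8, 8, 13, 17, 13, 16, 20, 28]


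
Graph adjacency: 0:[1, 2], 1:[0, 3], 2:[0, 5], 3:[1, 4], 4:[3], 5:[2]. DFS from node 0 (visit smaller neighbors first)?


DFS stack-based: start with [0]
Visit order: [0, 1, 3, 4, 2, 5]


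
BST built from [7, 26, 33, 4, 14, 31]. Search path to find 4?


BST root = 7
Search for 4: compare at each node
Path: [7, 4]


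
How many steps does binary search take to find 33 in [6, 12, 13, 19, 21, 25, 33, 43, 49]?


Search for 33:
[0,8] mid=4 arr[4]=21
[5,8] mid=6 arr[6]=33
Total: 2 comparisons


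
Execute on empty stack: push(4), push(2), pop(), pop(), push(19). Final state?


push(4) -> [4]
push(2) -> [4, 2]
pop() returns 2 -> [4]
pop() returns 4 -> []
push(19) -> [19]
Final stack (bottom to top): [19]


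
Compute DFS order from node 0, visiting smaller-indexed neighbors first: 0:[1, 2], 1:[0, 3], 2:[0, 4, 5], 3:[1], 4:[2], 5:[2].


DFS stack-based: start with [0]
Visit order: [0, 1, 3, 2, 4, 5]


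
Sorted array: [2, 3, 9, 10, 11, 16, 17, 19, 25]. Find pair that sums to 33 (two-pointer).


Two pointers: lo=0, hi=8
Found pair: (16, 17) summing to 33


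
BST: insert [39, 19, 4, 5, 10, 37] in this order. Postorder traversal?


Root = 39; build tree by BST insertion.
Postorder traversal: [10, 5, 4, 37, 19, 39]


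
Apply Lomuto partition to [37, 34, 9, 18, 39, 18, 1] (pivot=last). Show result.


Elements <= 1 go left of pivot.
Result: [1, 34, 9, 18, 39, 18, 37], pivot at index 0


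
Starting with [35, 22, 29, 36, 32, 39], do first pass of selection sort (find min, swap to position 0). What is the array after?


After one pass: [22, 35, 29, 36, 32, 39]


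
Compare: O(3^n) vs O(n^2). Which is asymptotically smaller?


quadratic grows slower than exponential (base 3)
O(n^2) is asymptotically smaller; O(3^n) grows faster


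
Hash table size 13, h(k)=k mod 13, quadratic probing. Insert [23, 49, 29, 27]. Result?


Insertions: 23->slot 10; 49->slot 11; 29->slot 3; 27->slot 1
Table: [None, 27, None, 29, None, None, None, None, None, None, 23, 49, None]


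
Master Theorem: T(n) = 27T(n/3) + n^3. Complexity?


a=27, b=3, c=3. log_3(27)=3 = c=3. Case 2: O(n^c log n) = O(n^3 log n)
Complexity: O(n^3 log n)


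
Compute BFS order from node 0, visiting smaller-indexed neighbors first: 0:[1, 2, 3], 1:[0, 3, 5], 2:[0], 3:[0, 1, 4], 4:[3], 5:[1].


BFS queue: start with [0]
Visit order: [0, 1, 2, 3, 5, 4]


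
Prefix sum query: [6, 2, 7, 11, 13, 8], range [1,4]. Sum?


Prefix sums: [0, 6, 8, 15, 26, 39, 47]
Sum[1..4] = prefix[5] - prefix[1] = 39 - 6 = 33


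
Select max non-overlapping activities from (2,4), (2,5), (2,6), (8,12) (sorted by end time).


Greedy: pick earliest-ending, then skip overlaps.
Selected (2 activities): [(2, 4), (8, 12)]


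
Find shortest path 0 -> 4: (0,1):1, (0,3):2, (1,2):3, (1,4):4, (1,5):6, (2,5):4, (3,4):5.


Dijkstra from 0:
Distances: {0: 0, 1: 1, 2: 4, 3: 2, 4: 5, 5: 7}
Shortest distance to 4 = 5, path = [0, 1, 4]


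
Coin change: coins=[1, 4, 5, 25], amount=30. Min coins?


dp[0]=0; dp[i]=1+min(dp[i-c] for c in coins)
...dp[25]=1, dp[26]=2, dp[27]=3, dp[28]=4, dp[29]=2, dp[30]=2
Minimum coins for 30 = 2


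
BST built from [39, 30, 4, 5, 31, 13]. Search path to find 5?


BST root = 39
Search for 5: compare at each node
Path: [39, 30, 4, 5]


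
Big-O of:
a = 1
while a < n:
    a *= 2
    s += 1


Per nesting level: O(log n) = O(log n)
Complexity: O(log n)


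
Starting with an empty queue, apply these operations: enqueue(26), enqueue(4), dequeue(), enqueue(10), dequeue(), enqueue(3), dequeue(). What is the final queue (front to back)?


enqueue(26) -> [26]
enqueue(4) -> [26, 4]
dequeue() returns 26 -> [4]
enqueue(10) -> [4, 10]
dequeue() returns 4 -> [10]
enqueue(3) -> [10, 3]
dequeue() returns 10 -> [3]
Final queue (front to back): [3]


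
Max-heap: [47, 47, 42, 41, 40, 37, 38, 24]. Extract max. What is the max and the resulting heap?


Max = 47
Replace root with last, heapify down
Resulting heap: [47, 41, 42, 24, 40, 37, 38]


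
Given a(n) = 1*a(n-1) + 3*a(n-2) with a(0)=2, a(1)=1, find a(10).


Build bottom-up:
...a(8)=799, a(9)=1810, a(10)=1*1810+3*799=4207


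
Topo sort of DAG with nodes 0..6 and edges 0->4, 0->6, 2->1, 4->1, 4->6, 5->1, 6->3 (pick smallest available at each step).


Kahn's algorithm, process smallest node first
Order: [0, 2, 4, 5, 1, 6, 3]


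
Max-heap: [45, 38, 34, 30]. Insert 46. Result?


Append 46: [45, 38, 34, 30, 46]
Bubble up: swap idx 4(46) with idx 1(38); swap idx 1(46) with idx 0(45)
Result: [46, 45, 34, 30, 38]


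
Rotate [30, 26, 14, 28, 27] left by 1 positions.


Left rotate by 1: [26, 14, 28, 27, 30]


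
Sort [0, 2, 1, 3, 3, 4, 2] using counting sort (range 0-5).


Count array: [1, 1, 2, 2, 1, 0]
Reconstruct: [0, 1, 2, 2, 3, 3, 4]


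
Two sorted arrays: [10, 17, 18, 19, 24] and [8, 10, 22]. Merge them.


Compare heads, take smaller each step.
Merged: [8, 10, 10, 17, 18, 19, 22, 24]


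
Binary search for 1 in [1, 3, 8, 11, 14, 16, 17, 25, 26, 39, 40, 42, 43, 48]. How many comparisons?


Search for 1:
[0,13] mid=6 arr[6]=17
[0,5] mid=2 arr[2]=8
[0,1] mid=0 arr[0]=1
Total: 3 comparisons


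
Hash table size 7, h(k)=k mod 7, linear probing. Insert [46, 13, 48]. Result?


Insertions: 46->slot 4; 13->slot 6; 48->slot 0
Table: [48, None, None, None, 46, None, 13]


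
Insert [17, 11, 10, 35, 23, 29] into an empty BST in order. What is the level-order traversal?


Root = 17; build tree by BST insertion.
Level-Order traversal: [17, 11, 35, 10, 23, 29]


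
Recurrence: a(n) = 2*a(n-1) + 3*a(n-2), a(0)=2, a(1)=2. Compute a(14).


Build bottom-up:
...a(12)=531442, a(13)=1594322, a(14)=2*1594322+3*531442=4782970


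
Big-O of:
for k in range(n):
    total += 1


Per nesting level: O(n) = O(n)
Complexity: O(n)


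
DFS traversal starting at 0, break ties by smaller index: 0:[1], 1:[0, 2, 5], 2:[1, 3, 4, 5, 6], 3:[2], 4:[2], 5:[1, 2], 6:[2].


DFS stack-based: start with [0]
Visit order: [0, 1, 2, 3, 4, 5, 6]


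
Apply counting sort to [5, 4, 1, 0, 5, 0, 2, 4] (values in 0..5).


Count array: [2, 1, 1, 0, 2, 2]
Reconstruct: [0, 0, 1, 2, 4, 4, 5, 5]


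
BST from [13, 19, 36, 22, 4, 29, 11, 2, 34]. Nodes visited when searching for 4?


BST root = 13
Search for 4: compare at each node
Path: [13, 4]


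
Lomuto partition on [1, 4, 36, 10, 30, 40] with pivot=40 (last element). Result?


Elements <= 40 go left of pivot.
Result: [1, 4, 36, 10, 30, 40], pivot at index 5


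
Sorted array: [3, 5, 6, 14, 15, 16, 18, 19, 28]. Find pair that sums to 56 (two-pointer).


Two pointers: lo=0, hi=8
No pair sums to 56


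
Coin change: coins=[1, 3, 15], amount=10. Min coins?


dp[0]=0; dp[i]=1+min(dp[i-c] for c in coins)
...dp[5]=3, dp[6]=2, dp[7]=3, dp[8]=4, dp[9]=3, dp[10]=4
Minimum coins for 10 = 4


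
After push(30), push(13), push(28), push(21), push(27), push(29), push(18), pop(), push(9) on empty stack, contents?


push(30) -> [30]
push(13) -> [30, 13]
push(28) -> [30, 13, 28]
push(21) -> [30, 13, 28, 21]
push(27) -> [30, 13, 28, 21, 27]
push(29) -> [30, 13, 28, 21, 27, 29]
push(18) -> [30, 13, 28, 21, 27, 29, 18]
pop() returns 18 -> [30, 13, 28, 21, 27, 29]
push(9) -> [30, 13, 28, 21, 27, 29, 9]
Final stack (bottom to top): [30, 13, 28, 21, 27, 29, 9]


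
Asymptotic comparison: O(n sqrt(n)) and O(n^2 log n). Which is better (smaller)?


n^1.5 grows slower than n^2 log n
O(n sqrt(n)) is asymptotically smaller; O(n^2 log n) grows faster


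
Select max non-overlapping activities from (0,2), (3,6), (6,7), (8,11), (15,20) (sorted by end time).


Greedy: pick earliest-ending, then skip overlaps.
Selected (5 activities): [(0, 2), (3, 6), (6, 7), (8, 11), (15, 20)]


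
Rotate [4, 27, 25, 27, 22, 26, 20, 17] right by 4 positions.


Right rotate by 4: [22, 26, 20, 17, 4, 27, 25, 27]


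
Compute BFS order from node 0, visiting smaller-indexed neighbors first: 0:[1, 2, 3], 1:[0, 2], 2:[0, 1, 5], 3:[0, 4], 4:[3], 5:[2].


BFS queue: start with [0]
Visit order: [0, 1, 2, 3, 5, 4]


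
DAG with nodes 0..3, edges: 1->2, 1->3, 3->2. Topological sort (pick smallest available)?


Kahn's algorithm, process smallest node first
Order: [0, 1, 3, 2]


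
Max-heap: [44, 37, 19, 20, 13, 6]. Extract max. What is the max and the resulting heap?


Max = 44
Replace root with last, heapify down
Resulting heap: [37, 20, 19, 6, 13]


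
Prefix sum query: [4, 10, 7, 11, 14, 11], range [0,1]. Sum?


Prefix sums: [0, 4, 14, 21, 32, 46, 57]
Sum[0..1] = prefix[2] - prefix[0] = 14 - 0 = 14


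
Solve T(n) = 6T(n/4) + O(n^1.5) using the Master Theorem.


a=6, b=4, c=1.5. log_4(6)=1.292 < c=1.5. Case 3: O(n^c) = O(n^1.500)
Complexity: O(n^1.500)


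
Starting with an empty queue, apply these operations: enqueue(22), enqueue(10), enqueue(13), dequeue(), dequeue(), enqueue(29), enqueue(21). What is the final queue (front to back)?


enqueue(22) -> [22]
enqueue(10) -> [22, 10]
enqueue(13) -> [22, 10, 13]
dequeue() returns 22 -> [10, 13]
dequeue() returns 10 -> [13]
enqueue(29) -> [13, 29]
enqueue(21) -> [13, 29, 21]
Final queue (front to back): [13, 29, 21]


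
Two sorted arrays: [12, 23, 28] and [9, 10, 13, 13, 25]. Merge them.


Compare heads, take smaller each step.
Merged: [9, 10, 12, 13, 13, 23, 25, 28]


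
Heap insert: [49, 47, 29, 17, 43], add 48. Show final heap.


Append 48: [49, 47, 29, 17, 43, 48]
Bubble up: swap idx 5(48) with idx 2(29)
Result: [49, 47, 48, 17, 43, 29]


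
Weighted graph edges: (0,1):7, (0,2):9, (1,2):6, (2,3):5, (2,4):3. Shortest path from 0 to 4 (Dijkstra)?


Dijkstra from 0:
Distances: {0: 0, 1: 7, 2: 9, 3: 14, 4: 12}
Shortest distance to 4 = 12, path = [0, 2, 4]


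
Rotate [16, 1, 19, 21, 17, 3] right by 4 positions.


Right rotate by 4: [19, 21, 17, 3, 16, 1]


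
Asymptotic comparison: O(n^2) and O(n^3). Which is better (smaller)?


quadratic grows slower than cubic
O(n^2) is asymptotically smaller; O(n^3) grows faster


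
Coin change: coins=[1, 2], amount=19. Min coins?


dp[0]=0; dp[i]=1+min(dp[i-c] for c in coins)
...dp[14]=7, dp[15]=8, dp[16]=8, dp[17]=9, dp[18]=9, dp[19]=10
Minimum coins for 19 = 10


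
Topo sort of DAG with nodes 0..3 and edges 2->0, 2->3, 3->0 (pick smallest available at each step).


Kahn's algorithm, process smallest node first
Order: [1, 2, 3, 0]


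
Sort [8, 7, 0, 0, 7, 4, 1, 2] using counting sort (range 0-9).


Count array: [2, 1, 1, 0, 1, 0, 0, 2, 1, 0]
Reconstruct: [0, 0, 1, 2, 4, 7, 7, 8]


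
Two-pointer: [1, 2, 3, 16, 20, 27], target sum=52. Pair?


Two pointers: lo=0, hi=5
No pair sums to 52


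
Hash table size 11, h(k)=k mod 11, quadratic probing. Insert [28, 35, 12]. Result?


Insertions: 28->slot 6; 35->slot 2; 12->slot 1
Table: [None, 12, 35, None, None, None, 28, None, None, None, None]


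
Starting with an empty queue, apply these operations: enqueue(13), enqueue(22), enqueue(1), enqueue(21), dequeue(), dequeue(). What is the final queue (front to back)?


enqueue(13) -> [13]
enqueue(22) -> [13, 22]
enqueue(1) -> [13, 22, 1]
enqueue(21) -> [13, 22, 1, 21]
dequeue() returns 13 -> [22, 1, 21]
dequeue() returns 22 -> [1, 21]
Final queue (front to back): [1, 21]


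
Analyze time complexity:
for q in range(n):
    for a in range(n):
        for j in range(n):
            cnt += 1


Per nesting level: O(n) * O(n) * O(n) = O(n^3)
Complexity: O(n^3)


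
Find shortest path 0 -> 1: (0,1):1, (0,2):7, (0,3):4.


Dijkstra from 0:
Distances: {0: 0, 1: 1, 2: 7, 3: 4}
Shortest distance to 1 = 1, path = [0, 1]


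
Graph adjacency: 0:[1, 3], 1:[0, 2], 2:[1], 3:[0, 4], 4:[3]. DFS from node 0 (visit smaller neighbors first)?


DFS stack-based: start with [0]
Visit order: [0, 1, 2, 3, 4]


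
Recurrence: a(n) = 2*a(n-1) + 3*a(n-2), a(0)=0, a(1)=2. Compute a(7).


Build bottom-up:
...a(5)=122, a(6)=364, a(7)=2*364+3*122=1094


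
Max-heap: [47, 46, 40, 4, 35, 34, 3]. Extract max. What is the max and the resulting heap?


Max = 47
Replace root with last, heapify down
Resulting heap: [46, 35, 40, 4, 3, 34]


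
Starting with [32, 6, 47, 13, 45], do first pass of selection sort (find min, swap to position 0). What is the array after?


After one pass: [6, 32, 47, 13, 45]


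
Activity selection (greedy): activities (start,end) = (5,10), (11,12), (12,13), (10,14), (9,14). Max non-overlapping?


Greedy: pick earliest-ending, then skip overlaps.
Selected (3 activities): [(5, 10), (11, 12), (12, 13)]


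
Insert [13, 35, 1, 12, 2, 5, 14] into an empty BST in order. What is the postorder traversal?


Root = 13; build tree by BST insertion.
Postorder traversal: [5, 2, 12, 1, 14, 35, 13]


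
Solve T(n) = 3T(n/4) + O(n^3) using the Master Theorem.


a=3, b=4, c=3. log_4(3)=0.792 < c=3. Case 3: O(n^c) = O(n^3)
Complexity: O(n^3)


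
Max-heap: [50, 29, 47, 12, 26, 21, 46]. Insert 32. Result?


Append 32: [50, 29, 47, 12, 26, 21, 46, 32]
Bubble up: swap idx 7(32) with idx 3(12); swap idx 3(32) with idx 1(29)
Result: [50, 32, 47, 29, 26, 21, 46, 12]


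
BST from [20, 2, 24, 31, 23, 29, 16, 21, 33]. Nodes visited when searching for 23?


BST root = 20
Search for 23: compare at each node
Path: [20, 24, 23]


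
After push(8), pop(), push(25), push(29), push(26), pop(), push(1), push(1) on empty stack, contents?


push(8) -> [8]
pop() returns 8 -> []
push(25) -> [25]
push(29) -> [25, 29]
push(26) -> [25, 29, 26]
pop() returns 26 -> [25, 29]
push(1) -> [25, 29, 1]
push(1) -> [25, 29, 1, 1]
Final stack (bottom to top): [25, 29, 1, 1]


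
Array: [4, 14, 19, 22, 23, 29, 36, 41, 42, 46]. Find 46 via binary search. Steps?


Search for 46:
[0,9] mid=4 arr[4]=23
[5,9] mid=7 arr[7]=41
[8,9] mid=8 arr[8]=42
[9,9] mid=9 arr[9]=46
Total: 4 comparisons


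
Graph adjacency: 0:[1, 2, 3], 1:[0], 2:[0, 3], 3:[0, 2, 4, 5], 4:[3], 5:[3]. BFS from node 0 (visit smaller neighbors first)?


BFS queue: start with [0]
Visit order: [0, 1, 2, 3, 4, 5]


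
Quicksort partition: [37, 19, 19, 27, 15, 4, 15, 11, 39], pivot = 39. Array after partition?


Elements <= 39 go left of pivot.
Result: [37, 19, 19, 27, 15, 4, 15, 11, 39], pivot at index 8


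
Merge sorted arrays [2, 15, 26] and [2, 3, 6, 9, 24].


Compare heads, take smaller each step.
Merged: [2, 2, 3, 6, 9, 15, 24, 26]


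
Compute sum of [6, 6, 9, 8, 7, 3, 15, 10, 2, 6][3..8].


Prefix sums: [0, 6, 12, 21, 29, 36, 39, 54, 64, 66, 72]
Sum[3..8] = prefix[9] - prefix[3] = 66 - 21 = 45


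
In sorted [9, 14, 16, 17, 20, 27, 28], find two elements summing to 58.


Two pointers: lo=0, hi=6
No pair sums to 58


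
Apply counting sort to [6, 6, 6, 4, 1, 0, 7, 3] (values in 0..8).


Count array: [1, 1, 0, 1, 1, 0, 3, 1, 0]
Reconstruct: [0, 1, 3, 4, 6, 6, 6, 7]


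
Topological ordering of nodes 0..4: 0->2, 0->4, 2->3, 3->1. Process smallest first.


Kahn's algorithm, process smallest node first
Order: [0, 2, 3, 1, 4]


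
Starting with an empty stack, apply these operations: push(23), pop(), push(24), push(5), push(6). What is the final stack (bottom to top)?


push(23) -> [23]
pop() returns 23 -> []
push(24) -> [24]
push(5) -> [24, 5]
push(6) -> [24, 5, 6]
Final stack (bottom to top): [24, 5, 6]


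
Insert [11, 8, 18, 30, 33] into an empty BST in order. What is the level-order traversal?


Root = 11; build tree by BST insertion.
Level-Order traversal: [11, 8, 18, 30, 33]


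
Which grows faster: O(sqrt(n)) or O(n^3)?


sublinear grows slower than cubic
O(sqrt(n)) is asymptotically smaller; O(n^3) grows faster


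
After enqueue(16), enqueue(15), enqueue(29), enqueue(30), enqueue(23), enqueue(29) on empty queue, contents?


enqueue(16) -> [16]
enqueue(15) -> [16, 15]
enqueue(29) -> [16, 15, 29]
enqueue(30) -> [16, 15, 29, 30]
enqueue(23) -> [16, 15, 29, 30, 23]
enqueue(29) -> [16, 15, 29, 30, 23, 29]
Final queue (front to back): [16, 15, 29, 30, 23, 29]


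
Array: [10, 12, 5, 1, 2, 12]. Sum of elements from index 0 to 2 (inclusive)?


Prefix sums: [0, 10, 22, 27, 28, 30, 42]
Sum[0..2] = prefix[3] - prefix[0] = 27 - 0 = 27


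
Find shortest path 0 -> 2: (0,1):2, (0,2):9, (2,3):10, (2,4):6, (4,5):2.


Dijkstra from 0:
Distances: {0: 0, 1: 2, 2: 9, 3: 19, 4: 15, 5: 17}
Shortest distance to 2 = 9, path = [0, 2]
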